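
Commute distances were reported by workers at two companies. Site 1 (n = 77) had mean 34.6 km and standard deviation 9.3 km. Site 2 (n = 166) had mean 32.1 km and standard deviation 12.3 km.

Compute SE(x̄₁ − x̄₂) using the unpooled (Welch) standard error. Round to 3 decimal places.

1.426

Standard errors of each mean: 9.3/√77 = 1.0598 and 12.3/√166 = 0.9547.
SE(x̄₁ − x̄₂) = √(1.0598² + 0.9547²) = 1.4264 for independent samples with unequal variances.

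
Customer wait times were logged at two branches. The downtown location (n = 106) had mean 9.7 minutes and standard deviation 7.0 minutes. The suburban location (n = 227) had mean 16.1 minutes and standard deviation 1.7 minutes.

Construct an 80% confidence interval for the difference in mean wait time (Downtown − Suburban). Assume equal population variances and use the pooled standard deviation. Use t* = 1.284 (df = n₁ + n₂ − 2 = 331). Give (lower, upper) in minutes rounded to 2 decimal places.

s_p = √[((n₁−1)s₁² + (n₂−1)s₂²)/(n₁+n₂−2)] = √[(105·7.0² + 226·1.7²)/331] = 4.1853.
SE = 4.1853·√(1/106 + 1/227) = 0.4924.
With t* = 1.284, margin = 1.284 × 0.4924 = 0.6322.
x̄₁ − x̄₂ = 9.7 − 16.1 = -6.4000; interval -6.4000 ± 0.6322 = (-7.03, -5.77).

(-7.03, -5.77)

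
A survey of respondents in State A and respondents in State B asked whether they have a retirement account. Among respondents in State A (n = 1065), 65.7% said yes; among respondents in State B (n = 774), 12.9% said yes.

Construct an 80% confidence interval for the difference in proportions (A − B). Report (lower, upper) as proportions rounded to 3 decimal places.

(0.504, 0.552)

The two standard errors are √(0.6570×0.3430/1065) = 0.01455 and √(0.1290×0.8710/774) = 0.01205.
Because the samples are independent, SE_diff = √(0.01455² + 0.01205²) = 0.01889.
Using z* = 1.282 for 80%, ME = 1.282 × 0.01889 = 0.02422.
p̂₁ − p̂₂ = 0.5280; interval 0.5280 ± 0.02422 gives (0.504, 0.552).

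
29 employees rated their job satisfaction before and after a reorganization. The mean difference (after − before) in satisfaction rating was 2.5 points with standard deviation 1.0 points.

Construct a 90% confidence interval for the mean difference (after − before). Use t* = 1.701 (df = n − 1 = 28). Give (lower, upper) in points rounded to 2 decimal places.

(2.18, 2.82)

This is a matched-pairs design, so SE = s_d/√n = 1.0/√29 = 0.1857.
Margin = 1.701 × 0.1857 = 0.3159; the interval is 2.5 ± 0.3159 = (2.18, 2.82).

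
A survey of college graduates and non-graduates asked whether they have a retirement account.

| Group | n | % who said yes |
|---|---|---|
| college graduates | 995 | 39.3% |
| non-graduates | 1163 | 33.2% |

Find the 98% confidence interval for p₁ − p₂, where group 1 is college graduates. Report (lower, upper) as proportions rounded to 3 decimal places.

Each SE is √(p̂(1−p̂)/n): √(0.3930·0.6070/995) = 0.01548 and √(0.3320·0.6680/1163) = 0.01381.
SE(p̂₁ − p̂₂) = √(SE₁² + SE₂²) = √(0.0002396304 + 0.0001907161) = 0.02074, since the two samples are independent.
At 98% confidence z* = 2.326; margin = 2.326 × 0.02074 = 0.04824.
The difference is 0.3930 − 0.3320 = 0.0610, so the interval is 0.0610 ± 0.04824 = (0.013, 0.109).

(0.013, 0.109)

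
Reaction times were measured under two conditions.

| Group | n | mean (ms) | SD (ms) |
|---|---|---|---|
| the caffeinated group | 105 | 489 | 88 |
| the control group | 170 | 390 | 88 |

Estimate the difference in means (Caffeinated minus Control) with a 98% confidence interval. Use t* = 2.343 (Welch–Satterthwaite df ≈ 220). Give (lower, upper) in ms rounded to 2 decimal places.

Per-group SEs: s₁/√n₁ = 88/√105 = 8.5879, s₂/√n₂ = 88/√170 = 6.7493.
Unpooled SE of the difference: √(73.75202641 + 45.55305049) = 10.9227.
Margin of error = t* · SE = 2.343 × 10.9227 = 25.5919.
x̄₁ − x̄₂ = 489 − 390 = 99.0000.
CI: 99.0000 ± 25.5919 = (73.41, 124.59).

(73.41, 124.59)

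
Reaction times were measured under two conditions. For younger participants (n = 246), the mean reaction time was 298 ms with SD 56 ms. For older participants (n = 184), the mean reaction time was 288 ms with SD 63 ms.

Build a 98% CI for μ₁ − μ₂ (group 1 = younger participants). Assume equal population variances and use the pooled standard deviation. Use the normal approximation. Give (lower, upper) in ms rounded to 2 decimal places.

s_p = √[((n₁−1)s₁² + (n₂−1)s₂²)/(n₁+n₂−2)] = √[(245·56² + 183·63²)/428] = 59.0946.
SE = 59.0946·√(1/246 + 1/184) = 5.7598.
With z* = 2.326, margin = 2.326 × 5.7598 = 13.3973.
x̄₁ − x̄₂ = 298 − 288 = 10.0000; interval 10.0000 ± 13.3973 = (-3.40, 23.40).

(-3.40, 23.40)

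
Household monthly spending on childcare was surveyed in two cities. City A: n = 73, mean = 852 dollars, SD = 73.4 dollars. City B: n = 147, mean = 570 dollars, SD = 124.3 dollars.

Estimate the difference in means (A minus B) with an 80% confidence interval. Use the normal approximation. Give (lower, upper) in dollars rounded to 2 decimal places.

Standard errors of each mean: 73.4/√73 = 8.5908 and 124.3/√147 = 10.2521.
SE(x̄₁ − x̄₂) = √(8.5908² + 10.2521²) = 13.3756 for independent samples with unequal variances.
With z* = 1.282, the margin is 1.282 × 13.3756 = 17.1475.
x̄₁ − x̄₂ = 852 − 570 = 282.0000; the interval is 282.0000 ± 17.1475 = (264.85, 299.15).

(264.85, 299.15)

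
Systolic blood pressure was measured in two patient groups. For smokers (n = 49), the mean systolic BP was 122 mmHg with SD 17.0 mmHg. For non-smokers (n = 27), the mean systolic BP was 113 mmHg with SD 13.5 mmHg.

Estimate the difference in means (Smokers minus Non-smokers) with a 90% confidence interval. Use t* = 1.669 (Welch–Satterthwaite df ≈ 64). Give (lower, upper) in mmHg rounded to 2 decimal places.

SE₁ = s₁/√n₁ = 17.0/√49 = 2.4286; SE₂ = 13.5/√27 = 2.5981.
Independent samples, unequal variances: SE_diff = √(SE₁² + SE₂²) = √(5.89809796 + 6.75012361) = 3.5564.
t* = 1.669, so margin of error = 1.669 × 3.5564 = 5.9356.
Difference in means = 122 − 113 = 9.0000.
9.0000 ± 5.9356 → (3.06, 14.94).

(3.06, 14.94)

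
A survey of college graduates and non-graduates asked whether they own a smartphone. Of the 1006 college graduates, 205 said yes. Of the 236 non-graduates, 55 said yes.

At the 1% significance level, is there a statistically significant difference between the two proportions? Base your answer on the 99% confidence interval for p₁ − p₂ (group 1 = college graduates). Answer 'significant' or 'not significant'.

not significant

p̂₁ = 205/1006 = 0.2038 and p̂₂ = 55/236 = 0.2331.
SE₁ = √(p̂₁(1−p̂₁)/n₁) = √(0.2038·0.7962/1006) = 0.01270; SE₂ = √(0.2331·0.7669/236) = 0.02752.
Independent samples: SE of the difference = √(SE₁² + SE₂²) = √(0.00016129 + 0.0007573504) = 0.03031.
z* for 99% confidence is 2.576, so the margin of error is 2.576 × 0.03031 = 0.07808.
Point estimate p̂₁ − p̂₂ = 0.2038 − 0.2331 = -0.0293.
-0.0293 ± 0.07808 → (-0.10738, 0.04878).
The interval (-0.10738, 0.04878) contains 0, so the difference is not significant.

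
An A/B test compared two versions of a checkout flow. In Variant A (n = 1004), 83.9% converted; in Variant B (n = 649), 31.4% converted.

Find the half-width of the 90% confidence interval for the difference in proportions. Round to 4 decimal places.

0.0355

Each SE is √(p̂(1−p̂)/n): √(0.8390·0.1610/1004) = 0.01160 and √(0.3140·0.6860/649) = 0.01822.
SE(p̂₁ − p̂₂) = √(SE₁² + SE₂²) = √(0.00013456 + 0.0003319684) = 0.02160, since the two samples are independent.
At 90% confidence z* = 1.645; margin = 1.645 × 0.02160 = 0.03553.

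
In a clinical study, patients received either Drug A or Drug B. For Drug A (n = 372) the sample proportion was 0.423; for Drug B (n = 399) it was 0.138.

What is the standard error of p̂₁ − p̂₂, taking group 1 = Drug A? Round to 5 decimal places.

0.03089

Each SE is √(p̂(1−p̂)/n): √(0.4230·0.5770/372) = 0.02561 and √(0.1380·0.8620/399) = 0.01727.
SE(p̂₁ − p̂₂) = √(SE₁² + SE₂²) = √(0.0006558721 + 0.0002982529) = 0.03089, since the two samples are independent.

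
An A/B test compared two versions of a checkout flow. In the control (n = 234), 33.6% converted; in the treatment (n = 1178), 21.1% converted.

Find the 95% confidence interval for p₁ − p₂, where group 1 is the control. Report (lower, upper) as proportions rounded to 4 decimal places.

Each SE is √(p̂(1−p̂)/n): √(0.3360·0.6640/234) = 0.03088 and √(0.2110·0.7890/1178) = 0.01189.
SE(p̂₁ − p̂₂) = √(SE₁² + SE₂²) = √(0.0009535744 + 0.0001413721) = 0.03309, since the two samples are independent.
At 95% confidence z* = 1.960; margin = 1.960 × 0.03309 = 0.06486.
The difference is 0.3360 − 0.2110 = 0.1250, so the interval is 0.1250 ± 0.06486 = (0.0601, 0.1899).

(0.0601, 0.1899)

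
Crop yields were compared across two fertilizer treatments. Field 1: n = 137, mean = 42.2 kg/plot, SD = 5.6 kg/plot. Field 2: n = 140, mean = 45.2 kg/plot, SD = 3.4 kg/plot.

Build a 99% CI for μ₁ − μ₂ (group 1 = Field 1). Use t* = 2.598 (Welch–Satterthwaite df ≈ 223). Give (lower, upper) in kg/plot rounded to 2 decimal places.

(-4.45, -1.55)

Per-group SEs: s₁/√n₁ = 5.6/√137 = 0.4784, s₂/√n₂ = 3.4/√140 = 0.2874.
Unpooled SE of the difference: √(0.22886656 + 0.08259876) = 0.5581.
Margin of error = t* · SE = 2.598 × 0.5581 = 1.4499.
x̄₁ − x̄₂ = 42.2 − 45.2 = -3.0000.
CI: -3.0000 ± 1.4499 = (-4.45, -1.55).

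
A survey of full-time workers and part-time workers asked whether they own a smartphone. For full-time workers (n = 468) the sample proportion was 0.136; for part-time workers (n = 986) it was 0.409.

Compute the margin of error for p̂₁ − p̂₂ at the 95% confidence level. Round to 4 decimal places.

0.0437

The two standard errors are √(0.1360×0.8640/468) = 0.01585 and √(0.4090×0.5910/986) = 0.01566.
Because the samples are independent, SE_diff = √(0.01585² + 0.01566²) = 0.02228.
Using z* = 1.960 for 95%, ME = 1.960 × 0.02228 = 0.04367.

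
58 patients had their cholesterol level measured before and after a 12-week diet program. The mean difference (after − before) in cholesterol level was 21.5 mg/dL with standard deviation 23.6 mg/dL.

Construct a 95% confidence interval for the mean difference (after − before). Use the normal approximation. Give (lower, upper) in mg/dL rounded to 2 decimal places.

Paired design: SE = s_d/√n = 23.6/√58 = 3.0988.
z* = 1.960; margin of error = 1.960 × 3.0988 = 6.0736.
21.5 ± 6.0736 → (15.43, 27.57).

(15.43, 27.57)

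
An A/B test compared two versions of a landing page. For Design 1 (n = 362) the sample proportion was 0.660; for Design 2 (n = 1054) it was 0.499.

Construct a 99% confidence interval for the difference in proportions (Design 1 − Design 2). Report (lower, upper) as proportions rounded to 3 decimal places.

(0.086, 0.236)

Each SE is √(p̂(1−p̂)/n): √(0.6600·0.3400/362) = 0.02490 and √(0.4990·0.5010/1054) = 0.01540.
SE(p̂₁ − p̂₂) = √(SE₁² + SE₂²) = √(0.00062001 + 0.00023716) = 0.02928, since the two samples are independent.
At 99% confidence z* = 2.576; margin = 2.576 × 0.02928 = 0.07543.
The difference is 0.6600 − 0.4990 = 0.1610, so the interval is 0.1610 ± 0.07543 = (0.086, 0.236).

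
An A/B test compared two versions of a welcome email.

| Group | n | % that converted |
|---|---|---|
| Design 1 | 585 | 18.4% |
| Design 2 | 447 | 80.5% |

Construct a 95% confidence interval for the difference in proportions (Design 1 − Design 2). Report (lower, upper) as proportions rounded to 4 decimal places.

SE₁ = √(p̂₁(1−p̂₁)/n₁) = √(0.1840·0.8160/585) = 0.01602; SE₂ = √(0.8050·0.1950/447) = 0.01874.
Independent samples: SE of the difference = √(SE₁² + SE₂²) = √(0.0002566404 + 0.0003511876) = 0.02465.
z* for 95% confidence is 1.960, so the margin of error is 1.960 × 0.02465 = 0.04831.
Point estimate p̂₁ − p̂₂ = 0.1840 − 0.8050 = -0.6210.
-0.6210 ± 0.04831 → (-0.6693, -0.5727).

(-0.6693, -0.5727)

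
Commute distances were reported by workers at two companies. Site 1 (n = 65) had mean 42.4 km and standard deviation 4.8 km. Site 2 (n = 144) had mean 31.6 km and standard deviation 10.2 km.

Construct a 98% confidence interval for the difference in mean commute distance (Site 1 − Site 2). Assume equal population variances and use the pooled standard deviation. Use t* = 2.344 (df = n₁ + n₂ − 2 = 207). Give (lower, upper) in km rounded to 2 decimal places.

(7.69, 13.91)

Pooled variance s_p² = [64·4.8² + 143·10.2²] / (65+144−2) = 78.9965, so s_p = 8.8880.
SE_diff = s_p·√(1/n₁ + 1/n₂) = 8.8880·√(1/65 + 1/144) = 1.3281.
t* = 2.344; margin = 2.344 × 1.3281 = 3.1131.
Difference = 42.4 − 31.6 = 10.8000.
10.8000 ± 3.1131 → (7.69, 13.91).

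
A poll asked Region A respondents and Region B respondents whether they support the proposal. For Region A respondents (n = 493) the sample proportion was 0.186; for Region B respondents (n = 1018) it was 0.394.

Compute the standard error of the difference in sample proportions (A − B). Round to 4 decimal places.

Each SE is √(p̂(1−p̂)/n): √(0.1860·0.8140/493) = 0.01752 and √(0.3940·0.6060/1018) = 0.01531.
SE(p̂₁ − p̂₂) = √(SE₁² + SE₂²) = √(0.0003069504 + 0.0002343961) = 0.02327, since the two samples are independent.

0.0233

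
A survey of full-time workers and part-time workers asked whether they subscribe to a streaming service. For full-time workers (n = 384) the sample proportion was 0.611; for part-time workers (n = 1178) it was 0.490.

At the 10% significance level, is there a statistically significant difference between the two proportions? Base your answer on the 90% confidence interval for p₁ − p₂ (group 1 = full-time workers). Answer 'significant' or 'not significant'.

significant

Each SE is √(p̂(1−p̂)/n): √(0.6110·0.3890/384) = 0.02488 and √(0.4900·0.5100/1178) = 0.01456.
SE(p̂₁ − p̂₂) = √(SE₁² + SE₂²) = √(0.0006190144 + 0.0002119936) = 0.02883, since the two samples are independent.
At 90% confidence z* = 1.645; margin = 1.645 × 0.02883 = 0.04743.
The difference is 0.6110 − 0.4900 = 0.1210, so the interval is 0.1210 ± 0.04743 = (0.07357, 0.16843).
The interval (0.07357, 0.16843) does not contain 0, so the difference is significant.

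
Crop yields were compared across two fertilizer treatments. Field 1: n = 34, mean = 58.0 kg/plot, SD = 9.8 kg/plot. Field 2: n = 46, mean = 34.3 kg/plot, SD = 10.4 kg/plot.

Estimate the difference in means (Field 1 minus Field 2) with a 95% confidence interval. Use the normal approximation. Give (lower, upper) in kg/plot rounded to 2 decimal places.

Per-group SEs: s₁/√n₁ = 9.8/√34 = 1.6807, s₂/√n₂ = 10.4/√46 = 1.5334.
Unpooled SE of the difference: √(2.82475249 + 2.35131556) = 2.2751.
Margin of error = z* · SE = 1.960 × 2.2751 = 4.4592.
x̄₁ − x̄₂ = 58.0 − 34.3 = 23.7000.
CI: 23.7000 ± 4.4592 = (19.24, 28.16).

(19.24, 28.16)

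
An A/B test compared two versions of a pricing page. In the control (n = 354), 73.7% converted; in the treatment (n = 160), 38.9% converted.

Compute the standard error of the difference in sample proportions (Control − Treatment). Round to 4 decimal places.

0.0451

Each SE is √(p̂(1−p̂)/n): √(0.7370·0.2630/354) = 0.02340 and √(0.3890·0.6110/160) = 0.03854.
SE(p̂₁ − p̂₂) = √(SE₁² + SE₂²) = √(0.00054756 + 0.0014853316) = 0.04509, since the two samples are independent.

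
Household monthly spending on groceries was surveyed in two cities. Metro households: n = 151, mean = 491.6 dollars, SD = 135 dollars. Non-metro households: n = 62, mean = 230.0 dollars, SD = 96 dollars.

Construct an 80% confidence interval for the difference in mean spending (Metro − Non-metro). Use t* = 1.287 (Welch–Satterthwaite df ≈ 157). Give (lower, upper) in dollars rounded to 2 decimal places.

Standard errors of each mean: 135/√151 = 10.9861 and 96/√62 = 12.1920.
SE(x̄₁ − x̄₂) = √(10.9861² + 12.1920²) = 16.4116 for independent samples with unequal variances.
With t* = 1.287, the margin is 1.287 × 16.4116 = 21.1217.
x̄₁ − x̄₂ = 491.6 − 230.0 = 261.6000; the interval is 261.6000 ± 21.1217 = (240.48, 282.72).

(240.48, 282.72)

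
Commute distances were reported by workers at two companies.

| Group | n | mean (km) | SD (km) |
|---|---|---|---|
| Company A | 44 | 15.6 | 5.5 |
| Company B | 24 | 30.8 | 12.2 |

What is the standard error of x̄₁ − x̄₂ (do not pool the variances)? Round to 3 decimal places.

2.625

Per-group SEs: s₁/√n₁ = 5.5/√44 = 0.8292, s₂/√n₂ = 12.2/√24 = 2.4903.
Unpooled SE of the difference: √(0.68757264 + 6.20159409) = 2.6247.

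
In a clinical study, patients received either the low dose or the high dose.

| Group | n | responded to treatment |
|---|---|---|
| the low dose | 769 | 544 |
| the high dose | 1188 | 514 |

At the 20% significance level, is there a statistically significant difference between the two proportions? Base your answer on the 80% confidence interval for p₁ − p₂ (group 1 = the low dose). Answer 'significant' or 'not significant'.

significant

Sample proportions: 544/769 = 0.7074, 514/1188 = 0.4327.
Each SE is √(p̂(1−p̂)/n): √(0.7074·0.2926/769) = 0.01641 and √(0.4327·0.5673/1188) = 0.01437.
SE(p̂₁ − p̂₂) = √(SE₁² + SE₂²) = √(0.0002692881 + 0.0002064969) = 0.02181, since the two samples are independent.
At 80% confidence z* = 1.282; margin = 1.282 × 0.02181 = 0.02796.
The difference is 0.7074 − 0.4327 = 0.2747, so the interval is 0.2747 ± 0.02796 = (0.24674, 0.30266).
The interval (0.24674, 0.30266) does not contain 0, so the difference is significant.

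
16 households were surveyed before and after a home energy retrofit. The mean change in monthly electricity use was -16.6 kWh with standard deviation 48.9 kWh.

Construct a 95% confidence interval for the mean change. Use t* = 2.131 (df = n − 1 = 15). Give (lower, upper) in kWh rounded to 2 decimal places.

(-42.65, 9.45)

Paired design: SE = s_d/√n = 48.9/√16 = 12.2250.
t* = 2.131; margin of error = 2.131 × 12.2250 = 26.0515.
-16.6 ± 26.0515 → (-42.65, 9.45).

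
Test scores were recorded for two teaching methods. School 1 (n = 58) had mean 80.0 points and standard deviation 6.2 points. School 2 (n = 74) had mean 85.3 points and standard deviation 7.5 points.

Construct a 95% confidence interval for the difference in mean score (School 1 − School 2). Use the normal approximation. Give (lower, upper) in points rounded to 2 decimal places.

(-7.64, -2.96)

Standard errors of each mean: 6.2/√58 = 0.8141 and 7.5/√74 = 0.8719.
SE(x̄₁ − x̄₂) = √(0.8141² + 0.8719²) = 1.1929 for independent samples with unequal variances.
With z* = 1.960, the margin is 1.960 × 1.1929 = 2.3381.
x̄₁ − x̄₂ = 80.0 − 85.3 = -5.3000; the interval is -5.3000 ± 2.3381 = (-7.64, -2.96).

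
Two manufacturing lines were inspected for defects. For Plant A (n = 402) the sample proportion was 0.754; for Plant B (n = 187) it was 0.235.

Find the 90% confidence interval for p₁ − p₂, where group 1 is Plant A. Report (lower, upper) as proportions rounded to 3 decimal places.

The two standard errors are √(0.7540×0.2460/402) = 0.02148 and √(0.2350×0.7650/187) = 0.03101.
Because the samples are independent, SE_diff = √(0.02148² + 0.03101²) = 0.03772.
Using z* = 1.645 for 90%, ME = 1.645 × 0.03772 = 0.06205.
p̂₁ − p̂₂ = 0.5190; interval 0.5190 ± 0.06205 gives (0.457, 0.581).

(0.457, 0.581)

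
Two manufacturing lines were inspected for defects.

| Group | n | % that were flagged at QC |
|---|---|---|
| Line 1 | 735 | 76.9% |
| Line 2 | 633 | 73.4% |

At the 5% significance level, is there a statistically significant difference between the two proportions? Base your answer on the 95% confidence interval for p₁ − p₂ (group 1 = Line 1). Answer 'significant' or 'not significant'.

Each SE is √(p̂(1−p̂)/n): √(0.7690·0.2310/735) = 0.01555 and √(0.7340·0.2660/633) = 0.01756.
SE(p̂₁ − p̂₂) = √(SE₁² + SE₂²) = √(0.0002418025 + 0.0003083536) = 0.02346, since the two samples are independent.
At 95% confidence z* = 1.960; margin = 1.960 × 0.02346 = 0.04598.
The difference is 0.7690 − 0.7340 = 0.0350, so the interval is 0.0350 ± 0.04598 = (-0.01098, 0.08098).
The interval (-0.01098, 0.08098) contains 0, so the difference is not significant.

not significant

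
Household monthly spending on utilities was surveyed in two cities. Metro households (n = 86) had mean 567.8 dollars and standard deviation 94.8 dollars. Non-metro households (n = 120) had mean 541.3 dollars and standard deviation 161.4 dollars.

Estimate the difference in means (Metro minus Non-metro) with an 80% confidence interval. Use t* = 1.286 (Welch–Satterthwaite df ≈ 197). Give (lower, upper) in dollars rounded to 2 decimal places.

(3.44, 49.56)

SE₁ = s₁/√n₁ = 94.8/√86 = 10.2225; SE₂ = 161.4/√120 = 14.7337.
Independent samples, unequal variances: SE_diff = √(SE₁² + SE₂²) = √(104.49950625 + 217.08191569) = 17.9327.
t* = 1.286, so margin of error = 1.286 × 17.9327 = 23.0615.
Difference in means = 567.8 − 541.3 = 26.5000.
26.5000 ± 23.0615 → (3.44, 49.56).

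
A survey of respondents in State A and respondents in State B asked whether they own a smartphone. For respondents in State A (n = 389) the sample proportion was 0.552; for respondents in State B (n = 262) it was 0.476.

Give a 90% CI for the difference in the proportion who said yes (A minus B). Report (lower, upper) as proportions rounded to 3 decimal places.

The two standard errors are √(0.5520×0.4480/389) = 0.02521 and √(0.4760×0.5240/262) = 0.03085.
Because the samples are independent, SE_diff = √(0.02521² + 0.03085²) = 0.03984.
Using z* = 1.645 for 90%, ME = 1.645 × 0.03984 = 0.06554.
p̂₁ − p̂₂ = 0.0760; interval 0.0760 ± 0.06554 gives (0.010, 0.142).

(0.010, 0.142)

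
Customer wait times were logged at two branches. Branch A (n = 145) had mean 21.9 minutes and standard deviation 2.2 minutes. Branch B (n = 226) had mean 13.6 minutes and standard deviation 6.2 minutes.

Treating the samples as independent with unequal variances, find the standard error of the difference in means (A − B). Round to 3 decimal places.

Standard errors of each mean: 2.2/√145 = 0.1827 and 6.2/√226 = 0.4124.
SE(x̄₁ − x̄₂) = √(0.1827² + 0.4124²) = 0.4511 for independent samples with unequal variances.

0.451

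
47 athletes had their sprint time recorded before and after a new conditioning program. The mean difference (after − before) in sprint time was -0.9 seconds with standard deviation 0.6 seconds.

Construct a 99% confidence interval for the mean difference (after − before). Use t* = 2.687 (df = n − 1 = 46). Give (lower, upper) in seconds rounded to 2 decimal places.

(-1.14, -0.66)

Paired design: SE = s_d/√n = 0.6/√47 = 0.0875.
t* = 2.687; margin of error = 2.687 × 0.0875 = 0.2351.
-0.9 ± 0.2351 → (-1.14, -0.66).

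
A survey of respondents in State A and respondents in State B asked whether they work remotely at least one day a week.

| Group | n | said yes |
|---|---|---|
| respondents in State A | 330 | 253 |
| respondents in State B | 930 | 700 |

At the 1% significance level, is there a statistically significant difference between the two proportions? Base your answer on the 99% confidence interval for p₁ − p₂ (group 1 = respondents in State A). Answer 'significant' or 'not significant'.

Sample proportions: 253/330 = 0.7667, 700/930 = 0.7527.
Each SE is √(p̂(1−p̂)/n): √(0.7667·0.2333/330) = 0.02328 and √(0.7527·0.2473/930) = 0.01415.
SE(p̂₁ − p̂₂) = √(SE₁² + SE₂²) = √(0.0005419584 + 0.0002002225) = 0.02724, since the two samples are independent.
At 99% confidence z* = 2.576; margin = 2.576 × 0.02724 = 0.07017.
The difference is 0.7667 − 0.7527 = 0.0140, so the interval is 0.0140 ± 0.07017 = (-0.05617, 0.08417).
The interval (-0.05617, 0.08417) contains 0, so the difference is not significant.

not significant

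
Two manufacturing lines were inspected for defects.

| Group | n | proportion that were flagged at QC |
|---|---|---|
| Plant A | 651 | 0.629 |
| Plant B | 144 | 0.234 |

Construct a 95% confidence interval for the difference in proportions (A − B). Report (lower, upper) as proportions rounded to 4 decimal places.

(0.3165, 0.4735)

Each SE is √(p̂(1−p̂)/n): √(0.6290·0.3710/651) = 0.01893 and √(0.2340·0.7660/144) = 0.03528.
SE(p̂₁ − p̂₂) = √(SE₁² + SE₂²) = √(0.0003583449 + 0.0012446784) = 0.04004, since the two samples are independent.
At 95% confidence z* = 1.960; margin = 1.960 × 0.04004 = 0.07848.
The difference is 0.6290 − 0.2340 = 0.3950, so the interval is 0.3950 ± 0.07848 = (0.3165, 0.4735).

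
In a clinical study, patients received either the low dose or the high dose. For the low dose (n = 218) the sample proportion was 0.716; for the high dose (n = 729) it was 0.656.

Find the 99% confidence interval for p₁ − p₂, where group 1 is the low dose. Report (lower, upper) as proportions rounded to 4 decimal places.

(-0.0308, 0.1508)

Each SE is √(p̂(1−p̂)/n): √(0.7160·0.2840/218) = 0.03054 and √(0.6560·0.3440/729) = 0.01759.
SE(p̂₁ − p̂₂) = √(SE₁² + SE₂²) = √(0.0009326916 + 0.0003094081) = 0.03524, since the two samples are independent.
At 99% confidence z* = 2.576; margin = 2.576 × 0.03524 = 0.09078.
The difference is 0.7160 − 0.6560 = 0.0600, so the interval is 0.0600 ± 0.09078 = (-0.0308, 0.1508).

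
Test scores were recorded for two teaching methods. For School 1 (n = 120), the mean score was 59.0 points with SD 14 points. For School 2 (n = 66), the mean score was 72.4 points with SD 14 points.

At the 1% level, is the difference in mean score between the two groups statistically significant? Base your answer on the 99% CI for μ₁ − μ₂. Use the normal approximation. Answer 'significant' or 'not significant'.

Per-group SEs: s₁/√n₁ = 14/√120 = 1.2780, s₂/√n₂ = 14/√66 = 1.7233.
Unpooled SE of the difference: √(1.633284 + 2.96976289) = 2.1455.
Margin of error = z* · SE = 2.576 × 2.1455 = 5.5268.
x̄₁ − x̄₂ = 59.0 − 72.4 = -13.4000.
CI: -13.4000 ± 5.5268 = (-18.9268, -7.8732).
The interval (-18.9268, -7.8732) does not contain 0, so the difference is significant.

significant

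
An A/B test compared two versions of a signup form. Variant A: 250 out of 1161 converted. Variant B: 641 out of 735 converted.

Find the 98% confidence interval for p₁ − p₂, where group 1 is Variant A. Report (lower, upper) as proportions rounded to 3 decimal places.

(-0.697, -0.617)

p̂₁ = 250/1161 = 0.2153 and p̂₂ = 641/735 = 0.8721.
SE₁ = √(p̂₁(1−p̂₁)/n₁) = √(0.2153·0.7847/1161) = 0.01206; SE₂ = √(0.8721·0.1279/735) = 0.01232.
Independent samples: SE of the difference = √(SE₁² + SE₂²) = √(0.0001454436 + 0.0001517824) = 0.01724.
z* for 98% confidence is 2.326, so the margin of error is 2.326 × 0.01724 = 0.04010.
Point estimate p̂₁ − p̂₂ = 0.2153 − 0.8721 = -0.6568.
-0.6568 ± 0.04010 → (-0.697, -0.617).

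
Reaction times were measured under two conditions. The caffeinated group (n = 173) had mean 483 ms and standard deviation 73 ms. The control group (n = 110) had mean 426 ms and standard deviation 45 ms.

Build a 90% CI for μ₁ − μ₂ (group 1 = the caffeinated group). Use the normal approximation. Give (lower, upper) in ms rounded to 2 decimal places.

SE₁ = s₁/√n₁ = 73/√173 = 5.5501; SE₂ = 45/√110 = 4.2906.
Independent samples, unequal variances: SE_diff = √(SE₁² + SE₂²) = √(30.80361001 + 18.40924836) = 7.0152.
z* = 1.645, so margin of error = 1.645 × 7.0152 = 11.5400.
Difference in means = 483 − 426 = 57.0000.
57.0000 ± 11.5400 → (45.46, 68.54).

(45.46, 68.54)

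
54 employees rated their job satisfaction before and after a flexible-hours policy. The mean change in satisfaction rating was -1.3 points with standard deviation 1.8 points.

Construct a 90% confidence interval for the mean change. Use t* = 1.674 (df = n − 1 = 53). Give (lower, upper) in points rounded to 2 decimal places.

This is a matched-pairs design, so SE = s_d/√n = 1.8/√54 = 0.2449.
Margin = 1.674 × 0.2449 = 0.4100; the interval is -1.3 ± 0.4100 = (-1.71, -0.89).

(-1.71, -0.89)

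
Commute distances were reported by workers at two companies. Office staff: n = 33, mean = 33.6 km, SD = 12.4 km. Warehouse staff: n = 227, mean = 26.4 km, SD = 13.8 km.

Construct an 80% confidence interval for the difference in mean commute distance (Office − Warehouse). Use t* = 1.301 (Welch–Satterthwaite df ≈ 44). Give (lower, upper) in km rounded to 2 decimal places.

Standard errors of each mean: 12.4/√33 = 2.1586 and 13.8/√227 = 0.9159.
SE(x̄₁ − x̄₂) = √(2.1586² + 0.9159²) = 2.3449 for independent samples with unequal variances.
With t* = 1.301, the margin is 1.301 × 2.3449 = 3.0507.
x̄₁ − x̄₂ = 33.6 − 26.4 = 7.2000; the interval is 7.2000 ± 3.0507 = (4.15, 10.25).

(4.15, 10.25)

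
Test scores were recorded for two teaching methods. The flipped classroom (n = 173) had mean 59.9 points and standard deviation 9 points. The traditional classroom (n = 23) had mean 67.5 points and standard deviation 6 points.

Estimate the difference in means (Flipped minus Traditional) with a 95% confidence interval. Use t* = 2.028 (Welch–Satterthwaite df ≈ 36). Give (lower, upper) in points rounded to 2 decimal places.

(-10.49, -4.71)

Standard errors of each mean: 9/√173 = 0.6843 and 6/√23 = 1.2511.
SE(x̄₁ − x̄₂) = √(0.6843² + 1.2511²) = 1.4260 for independent samples with unequal variances.
With t* = 2.028, the margin is 2.028 × 1.4260 = 2.8919.
x̄₁ − x̄₂ = 59.9 − 67.5 = -7.6000; the interval is -7.6000 ± 2.8919 = (-10.49, -4.71).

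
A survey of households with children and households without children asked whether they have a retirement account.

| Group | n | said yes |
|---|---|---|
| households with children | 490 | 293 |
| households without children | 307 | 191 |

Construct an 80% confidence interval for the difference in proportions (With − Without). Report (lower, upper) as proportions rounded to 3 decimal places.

p̂₁ = 293/490 = 0.5980 and p̂₂ = 191/307 = 0.6221.
SE₁ = √(p̂₁(1−p̂₁)/n₁) = √(0.5980·0.4020/490) = 0.02215; SE₂ = √(0.6221·0.3779/307) = 0.02767.
Independent samples: SE of the difference = √(SE₁² + SE₂²) = √(0.0004906225 + 0.0007656289) = 0.03544.
z* for 80% confidence is 1.282, so the margin of error is 1.282 × 0.03544 = 0.04543.
Point estimate p̂₁ − p̂₂ = 0.5980 − 0.6221 = -0.0241.
-0.0241 ± 0.04543 → (-0.070, 0.021).

(-0.070, 0.021)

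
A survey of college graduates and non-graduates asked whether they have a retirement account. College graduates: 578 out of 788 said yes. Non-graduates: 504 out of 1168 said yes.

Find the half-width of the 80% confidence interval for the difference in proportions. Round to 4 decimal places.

0.0274

First, p̂₁ = 578/788 = 0.7335; p̂₂ = 504/1168 = 0.4315.
The two standard errors are √(0.7335×0.2665/788) = 0.01575 and √(0.4315×0.5685/1168) = 0.01449.
Because the samples are independent, SE_diff = √(0.01575² + 0.01449²) = 0.02140.
Using z* = 1.282 for 80%, ME = 1.282 × 0.02140 = 0.02743.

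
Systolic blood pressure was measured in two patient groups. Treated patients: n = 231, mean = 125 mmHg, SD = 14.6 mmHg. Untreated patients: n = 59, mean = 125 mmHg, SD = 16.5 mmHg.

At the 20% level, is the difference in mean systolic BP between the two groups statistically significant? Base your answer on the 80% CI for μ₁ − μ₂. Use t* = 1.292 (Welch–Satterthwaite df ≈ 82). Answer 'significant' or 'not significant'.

not significant

SE₁ = s₁/√n₁ = 14.6/√231 = 0.9606; SE₂ = 16.5/√59 = 2.1481.
Independent samples, unequal variances: SE_diff = √(SE₁² + SE₂²) = √(0.92275236 + 4.61433361) = 2.3531.
t* = 1.292, so margin of error = 1.292 × 2.3531 = 3.0402.
Difference in means = 125 − 125 = 0.0000.
0.0000 ± 3.0402 → (-3.0402, 3.0402).
The interval (-3.0402, 3.0402) contains 0, so the difference is not significant.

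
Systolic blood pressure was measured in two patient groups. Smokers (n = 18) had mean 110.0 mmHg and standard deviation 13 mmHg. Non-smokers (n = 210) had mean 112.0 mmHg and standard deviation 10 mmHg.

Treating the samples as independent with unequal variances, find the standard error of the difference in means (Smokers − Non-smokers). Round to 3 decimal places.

3.141

SE₁ = s₁/√n₁ = 13/√18 = 3.0641; SE₂ = 10/√210 = 0.6901.
Independent samples, unequal variances: SE_diff = √(SE₁² + SE₂²) = √(9.38870881 + 0.47623801) = 3.1409.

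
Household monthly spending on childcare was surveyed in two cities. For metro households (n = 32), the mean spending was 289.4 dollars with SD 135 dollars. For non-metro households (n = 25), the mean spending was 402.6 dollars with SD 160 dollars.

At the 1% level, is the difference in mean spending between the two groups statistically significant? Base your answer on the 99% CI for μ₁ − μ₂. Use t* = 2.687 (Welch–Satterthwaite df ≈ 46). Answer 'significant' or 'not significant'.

significant

Standard errors of each mean: 135/√32 = 23.8649 and 160/√25 = 32.0000.
SE(x̄₁ − x̄₂) = √(23.8649² + 32.0000²) = 39.9191 for independent samples with unequal variances.
With t* = 2.687, the margin is 2.687 × 39.9191 = 107.2626.
x̄₁ − x̄₂ = 289.4 − 402.6 = -113.2000; the interval is -113.2000 ± 107.2626 = (-220.4626, -5.9374).
The interval (-220.4626, -5.9374) does not contain 0, so the difference is significant.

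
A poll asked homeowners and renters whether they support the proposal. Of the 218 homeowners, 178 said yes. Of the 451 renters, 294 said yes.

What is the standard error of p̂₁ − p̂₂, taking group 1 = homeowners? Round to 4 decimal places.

0.0345

First, p̂₁ = 178/218 = 0.8165; p̂₂ = 294/451 = 0.6519.
The two standard errors are √(0.8165×0.1835/218) = 0.02622 and √(0.6519×0.3481/451) = 0.02243.
Because the samples are independent, SE_diff = √(0.02622² + 0.02243²) = 0.03450.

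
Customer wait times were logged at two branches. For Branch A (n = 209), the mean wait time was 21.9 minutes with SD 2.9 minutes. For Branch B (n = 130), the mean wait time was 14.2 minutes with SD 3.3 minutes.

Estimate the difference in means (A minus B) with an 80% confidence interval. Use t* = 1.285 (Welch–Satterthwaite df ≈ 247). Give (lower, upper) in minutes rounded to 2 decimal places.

(7.25, 8.15)

SE₁ = s₁/√n₁ = 2.9/√209 = 0.2006; SE₂ = 3.3/√130 = 0.2894.
Independent samples, unequal variances: SE_diff = √(SE₁² + SE₂²) = √(0.04024036 + 0.08375236) = 0.3521.
t* = 1.285, so margin of error = 1.285 × 0.3521 = 0.4524.
Difference in means = 21.9 − 14.2 = 7.7000.
7.7000 ± 0.4524 → (7.25, 8.15).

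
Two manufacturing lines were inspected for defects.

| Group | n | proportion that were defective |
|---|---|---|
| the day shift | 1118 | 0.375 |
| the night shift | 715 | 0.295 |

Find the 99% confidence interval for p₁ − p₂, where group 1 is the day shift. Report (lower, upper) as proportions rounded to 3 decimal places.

(0.022, 0.138)

SE₁ = √(p̂₁(1−p̂₁)/n₁) = √(0.3750·0.6250/1118) = 0.01448; SE₂ = √(0.2950·0.7050/715) = 0.01706.
Independent samples: SE of the difference = √(SE₁² + SE₂²) = √(0.0002096704 + 0.0002910436) = 0.02238.
z* for 99% confidence is 2.576, so the margin of error is 2.576 × 0.02238 = 0.05765.
Point estimate p̂₁ − p̂₂ = 0.3750 − 0.2950 = 0.0800.
0.0800 ± 0.05765 → (0.022, 0.138).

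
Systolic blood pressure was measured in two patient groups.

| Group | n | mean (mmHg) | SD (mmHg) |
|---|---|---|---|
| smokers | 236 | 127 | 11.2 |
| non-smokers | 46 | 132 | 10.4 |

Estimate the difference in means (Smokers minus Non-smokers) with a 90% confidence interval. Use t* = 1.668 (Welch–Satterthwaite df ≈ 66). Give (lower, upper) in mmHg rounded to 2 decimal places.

SE₁ = s₁/√n₁ = 11.2/√236 = 0.7291; SE₂ = 10.4/√46 = 1.5334.
Independent samples, unequal variances: SE_diff = √(SE₁² + SE₂²) = √(0.53158681 + 2.35131556) = 1.6979.
t* = 1.668, so margin of error = 1.668 × 1.6979 = 2.8321.
Difference in means = 127 − 132 = -5.0000.
-5.0000 ± 2.8321 → (-7.83, -2.17).

(-7.83, -2.17)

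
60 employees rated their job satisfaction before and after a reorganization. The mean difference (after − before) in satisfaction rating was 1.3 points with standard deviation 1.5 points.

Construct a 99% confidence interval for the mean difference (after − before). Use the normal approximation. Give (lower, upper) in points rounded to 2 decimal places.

(0.80, 1.80)

This is a matched-pairs design, so SE = s_d/√n = 1.5/√60 = 0.1936.
Margin = 2.576 × 0.1936 = 0.4987; the interval is 1.3 ± 0.4987 = (0.80, 1.80).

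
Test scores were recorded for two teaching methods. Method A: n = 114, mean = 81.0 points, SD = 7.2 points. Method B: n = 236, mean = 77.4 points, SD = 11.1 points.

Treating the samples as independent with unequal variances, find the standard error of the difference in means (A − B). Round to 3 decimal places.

SE₁ = s₁/√n₁ = 7.2/√114 = 0.6743; SE₂ = 11.1/√236 = 0.7225.
Independent samples, unequal variances: SE_diff = √(SE₁² + SE₂²) = √(0.45468049 + 0.52200625) = 0.9883.

0.988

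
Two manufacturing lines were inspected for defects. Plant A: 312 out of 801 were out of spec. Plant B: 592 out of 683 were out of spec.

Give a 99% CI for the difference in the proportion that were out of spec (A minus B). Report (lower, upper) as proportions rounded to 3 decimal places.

First, p̂₁ = 312/801 = 0.3895; p̂₂ = 592/683 = 0.8668.
The two standard errors are √(0.3895×0.6105/801) = 0.01723 and √(0.8668×0.1332/683) = 0.01300.
Because the samples are independent, SE_diff = √(0.01723² + 0.01300²) = 0.02158.
Using z* = 2.576 for 99%, ME = 2.576 × 0.02158 = 0.05559.
p̂₁ − p̂₂ = -0.4773; interval -0.4773 ± 0.05559 gives (-0.533, -0.422).

(-0.533, -0.422)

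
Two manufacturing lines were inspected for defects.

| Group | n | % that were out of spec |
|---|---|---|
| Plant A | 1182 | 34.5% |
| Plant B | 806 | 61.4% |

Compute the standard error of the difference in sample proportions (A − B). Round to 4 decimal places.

0.0220

Each SE is √(p̂(1−p̂)/n): √(0.3450·0.6550/1182) = 0.01383 and √(0.6140·0.3860/806) = 0.01715.
SE(p̂₁ − p̂₂) = √(SE₁² + SE₂²) = √(0.0001912689 + 0.0002941225) = 0.02203, since the two samples are independent.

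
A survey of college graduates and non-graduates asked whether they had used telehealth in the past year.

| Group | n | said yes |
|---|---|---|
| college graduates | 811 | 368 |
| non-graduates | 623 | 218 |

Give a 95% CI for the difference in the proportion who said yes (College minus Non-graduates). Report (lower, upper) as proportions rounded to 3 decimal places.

(0.053, 0.155)

First, p̂₁ = 368/811 = 0.4538; p̂₂ = 218/623 = 0.3499.
The two standard errors are √(0.4538×0.5462/811) = 0.01748 and √(0.3499×0.6501/623) = 0.01911.
Because the samples are independent, SE_diff = √(0.01748² + 0.01911²) = 0.02590.
Using z* = 1.960 for 95%, ME = 1.960 × 0.02590 = 0.05076.
p̂₁ − p̂₂ = 0.1039; interval 0.1039 ± 0.05076 gives (0.053, 0.155).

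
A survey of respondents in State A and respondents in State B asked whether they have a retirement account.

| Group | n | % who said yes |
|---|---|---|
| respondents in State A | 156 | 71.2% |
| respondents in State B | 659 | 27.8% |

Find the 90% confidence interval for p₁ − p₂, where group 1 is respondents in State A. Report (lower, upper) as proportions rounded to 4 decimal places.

(0.3678, 0.5002)

Each SE is √(p̂(1−p̂)/n): √(0.7120·0.2880/156) = 0.03626 and √(0.2780·0.7220/659) = 0.01745.
SE(p̂₁ − p̂₂) = √(SE₁² + SE₂²) = √(0.0013147876 + 0.0003045025) = 0.04024, since the two samples are independent.
At 90% confidence z* = 1.645; margin = 1.645 × 0.04024 = 0.06619.
The difference is 0.7120 − 0.2780 = 0.4340, so the interval is 0.4340 ± 0.06619 = (0.3678, 0.5002).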